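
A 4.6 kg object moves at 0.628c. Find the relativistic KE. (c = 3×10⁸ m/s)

γ = 1/√(1 - 0.628²) = 1.285
γ - 1 = 0.2850
KE = (γ-1)mc² = 0.2850 × 4.6 × (3×10⁸)² = 1.180×10¹⁷ J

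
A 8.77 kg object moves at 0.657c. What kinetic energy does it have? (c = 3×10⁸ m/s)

γ = 1/√(1 - 0.657²) = 1.3265
γ - 1 = 0.3265
KE = (γ-1)mc² = 0.3265 × 8.77 × (3×10⁸)² = 2.577×10¹⁷ J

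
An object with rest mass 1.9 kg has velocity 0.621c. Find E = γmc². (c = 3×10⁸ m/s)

γ = 1/√(1 - 0.621²) = 1.276
mc² = 1.9 × (3×10⁸)² = 1.710×10¹⁷ J
E = γmc² = 1.276 × 1.710×10¹⁷ = 2.182×10¹⁷ J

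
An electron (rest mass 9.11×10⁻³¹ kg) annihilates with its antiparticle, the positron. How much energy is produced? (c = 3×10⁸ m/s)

Both particles have the same rest mass, so total mass = 2m
E = 2m·c² = 2 × 9.11×10⁻³¹ × (3×10⁸)²
= 2 × 9.11×10⁻³¹ × 9×10¹⁶
= 1.640×10⁻¹³ J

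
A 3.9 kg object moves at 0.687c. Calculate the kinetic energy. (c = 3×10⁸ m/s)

γ = 1/√(1 - 0.687²) = 1.3762
γ - 1 = 0.3762
KE = (γ-1)mc² = 0.3762 × 3.9 × (3×10⁸)² = 1.320×10¹⁷ J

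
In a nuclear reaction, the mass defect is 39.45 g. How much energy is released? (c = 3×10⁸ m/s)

Convert mass defect: Δm = 39.45 g = 0.03945 kg
E = Δm·c² = 0.03945 × (3×10⁸)²
= 0.03945 × 9×10¹⁶ = 3.551×10¹⁵ J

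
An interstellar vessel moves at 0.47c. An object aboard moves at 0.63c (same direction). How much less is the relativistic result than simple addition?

Classical: u' + v = 0.63 + 0.47 = 1.1c
Relativistic: u = (0.63 + 0.47)/(1 + 0.2961) = 1.1/1.2961 = 0.8487c
Difference: 1.1 - 0.8487 = 0.2513c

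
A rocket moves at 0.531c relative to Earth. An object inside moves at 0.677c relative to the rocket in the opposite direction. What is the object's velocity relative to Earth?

Object's velocity in rocket frame is u' = -0.677c
u = (u' + v)/(1 + u'v/c²) = (v - 0.677)/(1 - 0.677·v/c²)
Numerator: 0.531 - 0.677 = -0.146
Denominator: 1 - 0.359487 = 0.640513
u = -0.146/0.640513 = -0.2279c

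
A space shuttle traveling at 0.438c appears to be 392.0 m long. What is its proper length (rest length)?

Contracted length L = 392.0 m
γ = 1/√(1 - 0.438²) = 1.1124
L₀ = γL = 1.1124 × 392.0 = 436.1 m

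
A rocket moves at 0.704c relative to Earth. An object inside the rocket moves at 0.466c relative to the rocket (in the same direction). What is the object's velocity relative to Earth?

u = (u' + v)/(1 + u'v/c²)
Numerator: 0.466 + 0.704 = 1.17
Denominator: 1 + 0.328064 = 1.328064
u = 1.17/1.328064 = 0.8810c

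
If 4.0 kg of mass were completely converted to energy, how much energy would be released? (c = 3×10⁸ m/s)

Using E = mc²:
c² = (3×10⁸)² = 9×10¹⁶ m²/s²
E = 4.0 × 9×10¹⁶ = 3.600×10¹⁷ J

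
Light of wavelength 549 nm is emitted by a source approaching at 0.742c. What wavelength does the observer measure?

β = 0.742
Wavelength Doppler factor = √(0.258/1.742) = √(0.1481) = 0.3848
λ_obs = 549 × 0.3848 = 211.3 nm (blueshift)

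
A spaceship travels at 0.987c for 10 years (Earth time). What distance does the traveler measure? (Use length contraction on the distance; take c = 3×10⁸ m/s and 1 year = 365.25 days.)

Earth distance: d = v × t = 0.987c × 10 yr = 9.344×10¹⁶ m
γ = 6.222
d' = d/γ = 9.344×10¹⁶/6.222 = 1.502×10¹⁶ m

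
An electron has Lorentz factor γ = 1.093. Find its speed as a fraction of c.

From γ = 1/√(1 - v²/c²):
1/γ² = 1/1.093² = 0.837066
v²/c² = 1 - 0.837066 = 0.162934
v/c = √(0.162934) = 0.4037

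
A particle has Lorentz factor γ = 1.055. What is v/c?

From γ = 1/√(1 - v²/c²):
1/γ² = 1/1.055² = 0.89845
v²/c² = 1 - 0.89845 = 0.10155
v/c = √(0.10155) = 0.3187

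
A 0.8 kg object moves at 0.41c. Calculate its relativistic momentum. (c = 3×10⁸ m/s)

γ = 1/√(1 - 0.41²) = 1.0964
v = 0.41 × 3×10⁸ = 1.230×10⁸ m/s
p = γmv = 1.0964 × 0.8 × 1.230×10⁸ = 1.079×10⁸ kg·m/s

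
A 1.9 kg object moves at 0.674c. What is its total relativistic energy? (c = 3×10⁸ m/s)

γ = 1/√(1 - 0.674²) = 1.354
mc² = 1.9 × (3×10⁸)² = 1.710×10¹⁷ J
E = γmc² = 1.354 × 1.710×10¹⁷ = 2.315×10¹⁷ J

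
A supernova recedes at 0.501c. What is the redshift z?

β = 0.501
(1+β)/(1-β) = 1.501/0.499 = 3.008
√(3.008) = 1.7344
z = 1.7344 - 1 = 0.7344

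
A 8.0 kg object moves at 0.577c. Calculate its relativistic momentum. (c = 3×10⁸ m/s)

γ = 1/√(1 - 0.577²) = 1.2244
v = 0.577 × 3×10⁸ = 1.731×10⁸ m/s
p = γmv = 1.2244 × 8.0 × 1.731×10⁸ = 1.696×10⁹ kg·m/s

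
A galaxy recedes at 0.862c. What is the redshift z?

β = 0.862
(1+β)/(1-β) = 1.862/0.138 = 13.49
√(13.49) = 3.673
z = 3.673 - 1 = 2.673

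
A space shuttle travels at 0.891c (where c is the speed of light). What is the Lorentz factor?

v/c = 0.891, so (v/c)² = 0.793881
1 - (v/c)² = 0.206119
γ = 1/√(0.206119) = 2.203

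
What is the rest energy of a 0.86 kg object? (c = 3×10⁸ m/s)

c² = (3×10⁸)² = 9.000×10¹⁶ m²/s²
E₀ = mc² = 0.86 × 9.000×10¹⁶ = 7.740×10¹⁶ J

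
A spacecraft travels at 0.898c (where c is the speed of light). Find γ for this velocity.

v/c = 0.898, so (v/c)² = 0.806404
1 - (v/c)² = 0.193596
γ = 1/√(0.193596) = 2.273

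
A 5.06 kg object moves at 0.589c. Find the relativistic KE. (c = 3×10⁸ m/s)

γ = 1/√(1 - 0.589²) = 1.2374
γ - 1 = 0.2374
KE = (γ-1)mc² = 0.2374 × 5.06 × (3×10⁸)² = 1.081×10¹⁷ J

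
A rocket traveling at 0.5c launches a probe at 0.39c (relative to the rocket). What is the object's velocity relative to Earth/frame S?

u = (u' + v)/(1 + u'v/c²)
Numerator: 0.39 + 0.5 = 0.89
Denominator: 1 + 0.195 = 1.195
u = 0.89/1.195 = 0.7448c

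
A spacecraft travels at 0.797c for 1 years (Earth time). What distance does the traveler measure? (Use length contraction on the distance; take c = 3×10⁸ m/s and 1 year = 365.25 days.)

Earth distance: d = v × t = 0.797c × 1 yr = 7.5454×10¹⁵ m
γ = 1.6557
d' = d/γ = 7.5454×10¹⁵/1.6557 = 4.557×10¹⁵ m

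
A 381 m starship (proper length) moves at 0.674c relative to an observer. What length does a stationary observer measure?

Proper length L₀ = 381 m
γ = 1/√(1 - 0.674²) = 1.3537
L = L₀/γ = 381/1.3537 = 281.5 m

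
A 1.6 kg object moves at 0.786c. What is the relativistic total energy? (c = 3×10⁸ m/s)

γ = 1/√(1 - 0.786²) = 1.6175
mc² = 1.6 × (3×10⁸)² = 1.440×10¹⁷ J
E = γmc² = 1.6175 × 1.440×10¹⁷ = 2.329×10¹⁷ J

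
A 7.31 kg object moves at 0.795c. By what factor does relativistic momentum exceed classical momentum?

p_rel = γmv, p_class = mv
Ratio = γ = 1/√(1 - 0.795²) = 1.649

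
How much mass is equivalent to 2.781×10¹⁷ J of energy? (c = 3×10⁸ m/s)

From E = mc², we get m = E/c²
c² = (3×10⁸)² = 9×10¹⁶ m²/s²
m = 2.781×10¹⁷ / 9×10¹⁶ = 3.090 kg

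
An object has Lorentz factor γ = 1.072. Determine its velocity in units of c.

From γ = 1/√(1 - v²/c²):
1/γ² = 1/1.072² = 0.8702
v²/c² = 1 - 0.8702 = 0.1298
v/c = √(0.1298) = 0.3603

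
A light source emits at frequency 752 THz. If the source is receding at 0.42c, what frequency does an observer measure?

β = v/c = 0.42
(1-β)/(1+β) = 0.58/1.42 = 0.4085
Doppler factor = √(0.4085) = 0.6391
f_obs = 752 × 0.6391 = 480.6 THz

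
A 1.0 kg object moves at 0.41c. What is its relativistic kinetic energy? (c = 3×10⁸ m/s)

γ = 1/√(1 - 0.41²) = 1.09639
γ - 1 = 0.09639
KE = (γ-1)mc² = 0.09639 × 1.0 × (3×10⁸)² = 8.675×10¹⁵ J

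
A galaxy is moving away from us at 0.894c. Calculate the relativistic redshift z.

β = 0.894
(1+β)/(1-β) = 1.894/0.106 = 17.87
√(17.87) = 4.227
z = 4.227 - 1 = 3.227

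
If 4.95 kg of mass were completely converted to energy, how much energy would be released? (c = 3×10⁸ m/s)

Using E = mc²:
c² = (3×10⁸)² = 9×10¹⁶ m²/s²
E = 4.95 × 9×10¹⁶ = 4.455×10¹⁷ J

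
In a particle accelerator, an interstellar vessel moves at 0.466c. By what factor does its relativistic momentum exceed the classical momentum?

p_rel = γmv, p_class = mv
Ratio = γ = 1/√(1 - 0.466²)
= 1/√(0.782844) = 1.130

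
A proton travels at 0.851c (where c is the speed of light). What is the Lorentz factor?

v/c = 0.851, so (v/c)² = 0.724201
1 - (v/c)² = 0.275799
γ = 1/√(0.275799) = 1.904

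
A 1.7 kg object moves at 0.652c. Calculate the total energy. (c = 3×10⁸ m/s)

γ = 1/√(1 - 0.652²) = 1.319
mc² = 1.7 × (3×10⁸)² = 1.530×10¹⁷ J
E = γmc² = 1.319 × 1.530×10¹⁷ = 2.018×10¹⁷ J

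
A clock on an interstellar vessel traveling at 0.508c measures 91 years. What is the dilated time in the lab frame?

Proper time Δt₀ = 91 years
γ = 1/√(1 - 0.508²) = 1.16096
Δt = γΔt₀ = 1.16096 × 91 = 105.6 years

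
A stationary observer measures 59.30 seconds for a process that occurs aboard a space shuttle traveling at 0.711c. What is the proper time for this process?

Dilated time Δt = 59.30 seconds
γ = 1/√(1 - 0.711²) = 1.422
Δt₀ = Δt/γ = 59.30/1.422 = 41.70 seconds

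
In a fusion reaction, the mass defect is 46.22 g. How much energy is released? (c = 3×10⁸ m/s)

Convert mass defect: Δm = 46.22 g = 0.04622 kg
E = Δm·c² = 0.04622 × (3×10⁸)²
= 0.04622 × 9×10¹⁶ = 4.160×10¹⁵ J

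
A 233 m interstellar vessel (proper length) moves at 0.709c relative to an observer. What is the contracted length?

Proper length L₀ = 233 m
γ = 1/√(1 - 0.709²) = 1.418
L = L₀/γ = 233/1.418 = 164.3 m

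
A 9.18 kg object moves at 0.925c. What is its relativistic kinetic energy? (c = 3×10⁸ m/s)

γ = 1/√(1 - 0.925²) = 2.632
γ - 1 = 1.632
KE = (γ-1)mc² = 1.632 × 9.18 × (3×10⁸)² = 1.348×10¹⁸ J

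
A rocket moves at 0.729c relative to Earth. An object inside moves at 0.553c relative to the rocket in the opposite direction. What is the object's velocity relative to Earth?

Object's velocity in rocket frame is u' = -0.553c
u = (u' + v)/(1 + u'v/c²) = (v - 0.553)/(1 - 0.553·v/c²)
Numerator: 0.729 - 0.553 = 0.176
Denominator: 1 - 0.403137 = 0.596863
u = 0.176/0.596863 = 0.2949c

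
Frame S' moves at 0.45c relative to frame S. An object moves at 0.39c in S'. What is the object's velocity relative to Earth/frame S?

u = (u' + v)/(1 + u'v/c²)
Numerator: 0.39 + 0.45 = 0.84
Denominator: 1 + 0.1755 = 1.1755
u = 0.84/1.1755 = 0.7146c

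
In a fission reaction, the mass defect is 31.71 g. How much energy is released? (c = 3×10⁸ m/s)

Convert mass defect: Δm = 31.71 g = 0.03171 kg
E = Δm·c² = 0.03171 × (3×10⁸)²
= 0.03171 × 9×10¹⁶ = 2.854×10¹⁵ J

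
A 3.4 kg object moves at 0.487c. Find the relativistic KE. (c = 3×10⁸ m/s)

γ = 1/√(1 - 0.487²) = 1.14495
γ - 1 = 0.14495
KE = (γ-1)mc² = 0.14495 × 3.4 × (3×10⁸)² = 4.435×10¹⁶ J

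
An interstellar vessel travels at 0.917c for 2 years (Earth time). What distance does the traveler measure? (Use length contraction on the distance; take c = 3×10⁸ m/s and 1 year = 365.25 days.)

Earth distance: d = v × t = 0.917c × 2 yr = 1.7363×10¹⁶ m
γ = 2.5070
d' = d/γ = 1.7363×10¹⁶/2.5070 = 6.926×10¹⁵ m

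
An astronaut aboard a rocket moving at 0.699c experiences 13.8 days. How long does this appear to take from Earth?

Proper time Δt₀ = 13.8 days
γ = 1/√(1 - 0.699²) = 1.3984
Δt = γΔt₀ = 1.3984 × 13.8 = 19.30 days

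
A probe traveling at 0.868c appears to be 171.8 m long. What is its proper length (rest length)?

Contracted length L = 171.8 m
γ = 1/√(1 - 0.868²) = 2.014
L₀ = γL = 2.014 × 171.8 = 346.0 m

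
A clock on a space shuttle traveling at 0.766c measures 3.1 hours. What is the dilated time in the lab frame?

Proper time Δt₀ = 3.1 hours
γ = 1/√(1 - 0.766²) = 1.5556
Δt = γΔt₀ = 1.5556 × 3.1 = 4.822 hours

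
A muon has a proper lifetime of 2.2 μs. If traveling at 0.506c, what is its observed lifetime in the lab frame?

Proper lifetime τ₀ = 2.2 μs
γ = 1/√(1 - 0.506²) = 1.1594
τ = γτ₀ = 1.1594 × 2.2 μs = 2.551 μs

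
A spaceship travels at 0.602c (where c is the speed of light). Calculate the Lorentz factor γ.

v/c = 0.602, so (v/c)² = 0.362404
1 - (v/c)² = 0.637596
γ = 1/√(0.637596) = 1.252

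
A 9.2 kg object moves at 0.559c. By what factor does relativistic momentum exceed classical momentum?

p_rel = γmv, p_class = mv
Ratio = γ = 1/√(1 - 0.559²) = 1.206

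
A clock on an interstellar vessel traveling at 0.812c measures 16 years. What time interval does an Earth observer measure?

Proper time Δt₀ = 16 years
γ = 1/√(1 - 0.812²) = 1.713
Δt = γΔt₀ = 1.713 × 16 = 27.41 years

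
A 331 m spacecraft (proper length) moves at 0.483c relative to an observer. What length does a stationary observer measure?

Proper length L₀ = 331 m
γ = 1/√(1 - 0.483²) = 1.142
L = L₀/γ = 331/1.142 = 289.8 m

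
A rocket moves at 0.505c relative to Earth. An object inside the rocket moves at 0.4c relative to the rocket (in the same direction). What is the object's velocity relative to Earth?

u = (u' + v)/(1 + u'v/c²)
Numerator: 0.4 + 0.505 = 0.905
Denominator: 1 + 0.202 = 1.202
u = 0.905/1.202 = 0.7529c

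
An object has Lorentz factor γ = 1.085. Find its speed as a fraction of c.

From γ = 1/√(1 - v²/c²):
1/γ² = 1/1.085² = 0.84946
v²/c² = 1 - 0.84946 = 0.15054
v/c = √(0.15054) = 0.3880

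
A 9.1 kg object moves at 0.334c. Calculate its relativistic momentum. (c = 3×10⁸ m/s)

γ = 1/√(1 - 0.334²) = 1.061
v = 0.334 × 3×10⁸ = 1.002×10⁸ m/s
p = γmv = 1.061 × 9.1 × 1.002×10⁸ = 9.674×10⁸ kg·m/s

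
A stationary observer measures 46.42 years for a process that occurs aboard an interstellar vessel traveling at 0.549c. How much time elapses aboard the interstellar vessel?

Dilated time Δt = 46.42 years
γ = 1/√(1 - 0.549²) = 1.1964
Δt₀ = Δt/γ = 46.42/1.1964 = 38.80 years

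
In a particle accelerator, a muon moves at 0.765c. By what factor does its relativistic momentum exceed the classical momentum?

p_rel = γmv, p_class = mv
Ratio = γ = 1/√(1 - 0.765²)
= 1/√(0.414775) = 1.553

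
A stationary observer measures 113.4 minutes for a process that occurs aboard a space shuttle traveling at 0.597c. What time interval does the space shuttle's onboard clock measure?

Dilated time Δt = 113.4 minutes
γ = 1/√(1 - 0.597²) = 1.2465
Δt₀ = Δt/γ = 113.4/1.2465 = 90.97 minutes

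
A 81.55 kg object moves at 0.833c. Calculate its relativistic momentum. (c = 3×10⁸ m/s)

γ = 1/√(1 - 0.833²) = 1.807
v = 0.833 × 3×10⁸ = 2.499×10⁸ m/s
p = γmv = 1.807 × 81.55 × 2.499×10⁸ = 3.683×10¹⁰ kg·m/s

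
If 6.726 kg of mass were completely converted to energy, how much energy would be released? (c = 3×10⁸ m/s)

Using E = mc²:
c² = (3×10⁸)² = 9×10¹⁶ m²/s²
E = 6.726 × 9×10¹⁶ = 6.053×10¹⁷ J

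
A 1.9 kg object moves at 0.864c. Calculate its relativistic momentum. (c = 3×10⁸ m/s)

γ = 1/√(1 - 0.864²) = 1.986
v = 0.864 × 3×10⁸ = 2.592×10⁸ m/s
p = γmv = 1.986 × 1.9 × 2.592×10⁸ = 9.781×10⁸ kg·m/s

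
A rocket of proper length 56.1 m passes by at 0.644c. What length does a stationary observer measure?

Proper length L₀ = 56.1 m
γ = 1/√(1 - 0.644²) = 1.307
L = L₀/γ = 56.1/1.307 = 42.92 m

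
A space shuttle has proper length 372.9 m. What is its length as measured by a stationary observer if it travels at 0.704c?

Proper length L₀ = 372.9 m
γ = 1/√(1 - 0.704²) = 1.408
L = L₀/γ = 372.9/1.408 = 264.8 m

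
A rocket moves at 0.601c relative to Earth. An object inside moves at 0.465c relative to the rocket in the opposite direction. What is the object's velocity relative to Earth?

Object's velocity in rocket frame is u' = -0.465c
u = (u' + v)/(1 + u'v/c²) = (v - 0.465)/(1 - 0.465·v/c²)
Numerator: 0.601 - 0.465 = 0.136
Denominator: 1 - 0.279465 = 0.720535
u = 0.136/0.720535 = 0.1887c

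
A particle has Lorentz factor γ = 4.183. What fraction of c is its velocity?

From γ = 1/√(1 - v²/c²):
1/γ² = 1/4.183² = 0.057151
v²/c² = 1 - 0.057151 = 0.9428
v/c = √(0.9428) = 0.9710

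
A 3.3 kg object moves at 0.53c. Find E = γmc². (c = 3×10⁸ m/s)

γ = 1/√(1 - 0.53²) = 1.179
mc² = 3.3 × (3×10⁸)² = 2.970×10¹⁷ J
E = γmc² = 1.179 × 2.970×10¹⁷ = 3.502×10¹⁷ J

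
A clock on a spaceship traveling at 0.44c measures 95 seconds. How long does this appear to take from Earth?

Proper time Δt₀ = 95 seconds
γ = 1/√(1 - 0.44²) = 1.114
Δt = γΔt₀ = 1.114 × 95 = 105.8 seconds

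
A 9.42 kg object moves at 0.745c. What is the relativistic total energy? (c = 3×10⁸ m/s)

γ = 1/√(1 - 0.745²) = 1.499
mc² = 9.42 × (3×10⁸)² = 8.478×10¹⁷ J
E = γmc² = 1.499 × 8.478×10¹⁷ = 1.271×10¹⁸ J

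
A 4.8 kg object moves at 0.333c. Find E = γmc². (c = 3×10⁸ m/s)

γ = 1/√(1 - 0.333²) = 1.0605
mc² = 4.8 × (3×10⁸)² = 4.320×10¹⁷ J
E = γmc² = 1.0605 × 4.320×10¹⁷ = 4.581×10¹⁷ J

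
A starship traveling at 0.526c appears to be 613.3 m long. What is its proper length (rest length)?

Contracted length L = 613.3 m
γ = 1/√(1 - 0.526²) = 1.1758
L₀ = γL = 1.1758 × 613.3 = 721.1 m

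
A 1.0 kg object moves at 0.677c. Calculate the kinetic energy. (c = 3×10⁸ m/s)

γ = 1/√(1 - 0.677²) = 1.35873
γ - 1 = 0.35873
KE = (γ-1)mc² = 0.35873 × 1.0 × (3×10⁸)² = 3.229×10¹⁶ J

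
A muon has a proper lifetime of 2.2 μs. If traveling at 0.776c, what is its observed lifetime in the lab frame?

Proper lifetime τ₀ = 2.2 μs
γ = 1/√(1 - 0.776²) = 1.5855
τ = γτ₀ = 1.5855 × 2.2 μs = 3.488 μs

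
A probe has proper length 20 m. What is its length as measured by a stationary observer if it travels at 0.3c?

Proper length L₀ = 20 m
γ = 1/√(1 - 0.3²) = 1.048
L = L₀/γ = 20/1.048 = 19.08 m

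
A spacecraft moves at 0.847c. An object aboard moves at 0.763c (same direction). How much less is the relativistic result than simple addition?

Classical: u' + v = 0.763 + 0.847 = 1.61c
Relativistic: u = (0.763 + 0.847)/(1 + 0.646261) = 1.61/1.646261 = 0.9780c
Difference: 1.61 - 0.9780 = 0.6320c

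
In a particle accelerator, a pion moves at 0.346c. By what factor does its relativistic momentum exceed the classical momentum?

p_rel = γmv, p_class = mv
Ratio = γ = 1/√(1 - 0.346²)
= 1/√(0.880284) = 1.066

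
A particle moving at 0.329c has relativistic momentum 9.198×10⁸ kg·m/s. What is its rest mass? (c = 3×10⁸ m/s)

γ = 1/√(1 - 0.329²) = 1.059
v = 0.329 × 3×10⁸ = 9.870×10⁷ m/s
m = p/(γv) = 9.198×10⁸/(1.059 × 9.870×10⁷) = 8.800 kg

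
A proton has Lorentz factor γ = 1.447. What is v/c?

From γ = 1/√(1 - v²/c²):
1/γ² = 1/1.447² = 0.4776
v²/c² = 1 - 0.4776 = 0.5224
v/c = √(0.5224) = 0.7228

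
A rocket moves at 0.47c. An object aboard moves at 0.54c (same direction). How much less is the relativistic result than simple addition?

Classical: u' + v = 0.54 + 0.47 = 1.01c
Relativistic: u = (0.54 + 0.47)/(1 + 0.2538) = 1.01/1.2538 = 0.8056c
Difference: 1.01 - 0.8056 = 0.2044c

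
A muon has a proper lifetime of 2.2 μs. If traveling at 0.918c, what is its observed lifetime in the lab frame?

Proper lifetime τ₀ = 2.2 μs
γ = 1/√(1 - 0.918²) = 2.52156
τ = γτ₀ = 2.52156 × 2.2 μs = 5.547 μs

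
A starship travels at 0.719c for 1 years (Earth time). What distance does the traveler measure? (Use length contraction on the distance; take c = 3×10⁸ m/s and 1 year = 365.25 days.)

Earth distance: d = v × t = 0.719c × 1 yr = 6.8070×10¹⁵ m
γ = 1.4388
d' = d/γ = 6.8070×10¹⁵/1.4388 = 4.731×10¹⁵ m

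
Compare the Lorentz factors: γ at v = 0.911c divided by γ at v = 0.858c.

γ₁ = 1/√(1 - 0.911²) = 2.4248
γ₂ = 1/√(1 - 0.858²) = 1.9469
γ₁/γ₂ = 2.4248/1.9469 = 1.245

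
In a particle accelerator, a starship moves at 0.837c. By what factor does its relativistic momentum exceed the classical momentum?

p_rel = γmv, p_class = mv
Ratio = γ = 1/√(1 - 0.837²)
= 1/√(0.299431) = 1.827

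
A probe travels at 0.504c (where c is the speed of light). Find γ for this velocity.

v/c = 0.504, so (v/c)² = 0.254016
1 - (v/c)² = 0.745984
γ = 1/√(0.745984) = 1.158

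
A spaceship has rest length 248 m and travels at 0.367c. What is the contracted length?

Proper length L₀ = 248 m
γ = 1/√(1 - 0.367²) = 1.075
L = L₀/γ = 248/1.075 = 230.7 m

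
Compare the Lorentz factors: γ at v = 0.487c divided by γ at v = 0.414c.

γ₁ = 1/√(1 - 0.487²) = 1.145
γ₂ = 1/√(1 - 0.414²) = 1.099
γ₁/γ₂ = 1.145/1.099 = 1.042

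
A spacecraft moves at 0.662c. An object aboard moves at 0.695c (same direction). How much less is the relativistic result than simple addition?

Classical: u' + v = 0.695 + 0.662 = 1.357c
Relativistic: u = (0.695 + 0.662)/(1 + 0.46009) = 1.357/1.46009 = 0.9294c
Difference: 1.357 - 0.9294 = 0.4276c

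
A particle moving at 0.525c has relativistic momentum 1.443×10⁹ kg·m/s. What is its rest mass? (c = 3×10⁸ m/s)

γ = 1/√(1 - 0.525²) = 1.1749
v = 0.525 × 3×10⁸ = 1.575×10⁸ m/s
m = p/(γv) = 1.443×10⁹/(1.1749 × 1.575×10⁸) = 7.798 kg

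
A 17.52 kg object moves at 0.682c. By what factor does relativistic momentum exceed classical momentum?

p_rel = γmv, p_class = mv
Ratio = γ = 1/√(1 - 0.682²) = 1.367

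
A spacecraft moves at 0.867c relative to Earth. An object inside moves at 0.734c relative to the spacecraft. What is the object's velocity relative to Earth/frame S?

u = (u' + v)/(1 + u'v/c²)
Numerator: 0.734 + 0.867 = 1.601
Denominator: 1 + 0.636378 = 1.636378
u = 1.601/1.636378 = 0.9784c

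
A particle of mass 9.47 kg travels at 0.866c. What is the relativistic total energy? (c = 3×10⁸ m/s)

γ = 1/√(1 - 0.866²) = 1.9998
mc² = 9.47 × (3×10⁸)² = 8.523×10¹⁷ J
E = γmc² = 1.9998 × 8.523×10¹⁷ = 1.704×10¹⁸ J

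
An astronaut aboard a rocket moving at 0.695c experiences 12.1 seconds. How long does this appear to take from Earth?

Proper time Δt₀ = 12.1 seconds
γ = 1/√(1 - 0.695²) = 1.391
Δt = γΔt₀ = 1.391 × 12.1 = 16.83 seconds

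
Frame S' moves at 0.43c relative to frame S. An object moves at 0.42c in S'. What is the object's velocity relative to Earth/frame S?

u = (u' + v)/(1 + u'v/c²)
Numerator: 0.42 + 0.43 = 0.85
Denominator: 1 + 0.1806 = 1.1806
u = 0.85/1.1806 = 0.7200c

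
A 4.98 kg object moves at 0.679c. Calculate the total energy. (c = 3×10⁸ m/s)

γ = 1/√(1 - 0.679²) = 1.3621
mc² = 4.98 × (3×10⁸)² = 4.482×10¹⁷ J
E = γmc² = 1.3621 × 4.482×10¹⁷ = 6.105×10¹⁷ J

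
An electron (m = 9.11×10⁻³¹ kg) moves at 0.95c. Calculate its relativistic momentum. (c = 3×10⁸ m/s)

γ = 1/√(1 - 0.95²) = 3.2026
v = 0.95 × 3×10⁸ = 2.850×10⁸ m/s
p = γmv = 3.2026 × 9.11×10⁻³¹ × 2.850×10⁸ = 8.315×10⁻²² kg·m/s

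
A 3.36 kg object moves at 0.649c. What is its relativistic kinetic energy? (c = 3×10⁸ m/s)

γ = 1/√(1 - 0.649²) = 1.31443
γ - 1 = 0.31443
KE = (γ-1)mc² = 0.31443 × 3.36 × (3×10⁸)² = 9.508×10¹⁶ J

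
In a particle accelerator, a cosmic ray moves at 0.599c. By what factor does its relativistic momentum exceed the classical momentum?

p_rel = γmv, p_class = mv
Ratio = γ = 1/√(1 - 0.599²)
= 1/√(0.641199) = 1.249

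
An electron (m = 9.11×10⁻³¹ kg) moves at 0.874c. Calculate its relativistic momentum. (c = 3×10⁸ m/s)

γ = 1/√(1 - 0.874²) = 2.058
v = 0.874 × 3×10⁸ = 2.622×10⁸ m/s
p = γmv = 2.058 × 9.11×10⁻³¹ × 2.622×10⁸ = 4.916×10⁻²² kg·m/s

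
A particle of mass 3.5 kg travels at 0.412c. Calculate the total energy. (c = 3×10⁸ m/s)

γ = 1/√(1 - 0.412²) = 1.0975
mc² = 3.5 × (3×10⁸)² = 3.150×10¹⁷ J
E = γmc² = 1.0975 × 3.150×10¹⁷ = 3.457×10¹⁷ J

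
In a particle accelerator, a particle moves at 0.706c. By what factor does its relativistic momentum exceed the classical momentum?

p_rel = γmv, p_class = mv
Ratio = γ = 1/√(1 - 0.706²)
= 1/√(0.501564) = 1.412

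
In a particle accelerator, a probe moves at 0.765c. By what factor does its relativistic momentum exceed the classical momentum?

p_rel = γmv, p_class = mv
Ratio = γ = 1/√(1 - 0.765²)
= 1/√(0.414775) = 1.553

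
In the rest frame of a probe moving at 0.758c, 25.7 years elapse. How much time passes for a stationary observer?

Proper time Δt₀ = 25.7 years
γ = 1/√(1 - 0.758²) = 1.533
Δt = γΔt₀ = 1.533 × 25.7 = 39.40 years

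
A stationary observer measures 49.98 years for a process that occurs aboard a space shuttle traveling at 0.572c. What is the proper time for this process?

Dilated time Δt = 49.98 years
γ = 1/√(1 - 0.572²) = 1.219
Δt₀ = Δt/γ = 49.98/1.219 = 41.00 years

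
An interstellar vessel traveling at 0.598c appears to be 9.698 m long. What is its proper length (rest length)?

Contracted length L = 9.698 m
γ = 1/√(1 - 0.598²) = 1.248
L₀ = γL = 1.248 × 9.698 = 12.10 m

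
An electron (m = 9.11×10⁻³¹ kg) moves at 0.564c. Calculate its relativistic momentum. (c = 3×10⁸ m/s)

γ = 1/√(1 - 0.564²) = 1.211
v = 0.564 × 3×10⁸ = 1.692×10⁸ m/s
p = γmv = 1.211 × 9.11×10⁻³¹ × 1.692×10⁸ = 1.867×10⁻²² kg·m/s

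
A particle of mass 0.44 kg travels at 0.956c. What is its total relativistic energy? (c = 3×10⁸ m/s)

γ = 1/√(1 - 0.956²) = 3.409
mc² = 0.44 × (3×10⁸)² = 3.960×10¹⁶ J
E = γmc² = 3.409 × 3.960×10¹⁶ = 1.350×10¹⁷ J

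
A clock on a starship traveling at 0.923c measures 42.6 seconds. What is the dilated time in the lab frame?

Proper time Δt₀ = 42.6 seconds
γ = 1/√(1 - 0.923²) = 2.599
Δt = γΔt₀ = 2.599 × 42.6 = 110.7 seconds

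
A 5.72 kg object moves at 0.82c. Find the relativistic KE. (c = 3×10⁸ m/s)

γ = 1/√(1 - 0.82²) = 1.7471
γ - 1 = 0.7471
KE = (γ-1)mc² = 0.7471 × 5.72 × (3×10⁸)² = 3.846×10¹⁷ J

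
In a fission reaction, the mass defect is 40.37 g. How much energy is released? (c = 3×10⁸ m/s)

Convert mass defect: Δm = 40.37 g = 0.04037 kg
E = Δm·c² = 0.04037 × (3×10⁸)²
= 0.04037 × 9×10¹⁶ = 3.633×10¹⁵ J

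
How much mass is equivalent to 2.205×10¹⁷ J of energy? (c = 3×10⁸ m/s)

From E = mc², we get m = E/c²
c² = (3×10⁸)² = 9×10¹⁶ m²/s²
m = 2.205×10¹⁷ / 9×10¹⁶ = 2.450 kg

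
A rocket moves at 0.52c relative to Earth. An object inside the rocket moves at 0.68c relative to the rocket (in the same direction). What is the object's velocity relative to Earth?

u = (u' + v)/(1 + u'v/c²)
Numerator: 0.68 + 0.52 = 1.2
Denominator: 1 + 0.3536 = 1.3536
u = 1.2/1.3536 = 0.8865c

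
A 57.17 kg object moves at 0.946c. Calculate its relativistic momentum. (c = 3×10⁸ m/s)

γ = 1/√(1 - 0.946²) = 3.085
v = 0.946 × 3×10⁸ = 2.838×10⁸ m/s
p = γmv = 3.085 × 57.17 × 2.838×10⁸ = 5.005×10¹⁰ kg·m/s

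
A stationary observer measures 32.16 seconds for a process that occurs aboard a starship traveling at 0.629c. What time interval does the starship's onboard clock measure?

Dilated time Δt = 32.16 seconds
γ = 1/√(1 - 0.629²) = 1.2863
Δt₀ = Δt/γ = 32.16/1.2863 = 25.00 seconds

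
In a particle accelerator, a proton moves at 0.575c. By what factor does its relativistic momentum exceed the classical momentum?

p_rel = γmv, p_class = mv
Ratio = γ = 1/√(1 - 0.575²)
= 1/√(0.669375) = 1.222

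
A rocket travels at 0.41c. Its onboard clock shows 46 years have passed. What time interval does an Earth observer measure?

Proper time Δt₀ = 46 years
γ = 1/√(1 - 0.41²) = 1.0964
Δt = γΔt₀ = 1.0964 × 46 = 50.43 years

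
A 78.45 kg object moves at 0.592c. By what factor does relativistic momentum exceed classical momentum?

p_rel = γmv, p_class = mv
Ratio = γ = 1/√(1 - 0.592²) = 1.241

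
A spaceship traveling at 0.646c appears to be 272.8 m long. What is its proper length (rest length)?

Contracted length L = 272.8 m
γ = 1/√(1 - 0.646²) = 1.310
L₀ = γL = 1.310 × 272.8 = 357.4 m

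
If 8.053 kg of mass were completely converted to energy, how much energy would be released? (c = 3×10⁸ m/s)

Using E = mc²:
c² = (3×10⁸)² = 9×10¹⁶ m²/s²
E = 8.053 × 9×10¹⁶ = 7.248×10¹⁷ J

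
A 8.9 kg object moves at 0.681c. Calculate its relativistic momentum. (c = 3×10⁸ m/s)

γ = 1/√(1 - 0.681²) = 1.3656
v = 0.681 × 3×10⁸ = 2.043×10⁸ m/s
p = γmv = 1.3656 × 8.9 × 2.043×10⁸ = 2.483×10⁹ kg·m/s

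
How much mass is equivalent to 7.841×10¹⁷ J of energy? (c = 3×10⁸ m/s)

From E = mc², we get m = E/c²
c² = (3×10⁸)² = 9×10¹⁶ m²/s²
m = 7.841×10¹⁷ / 9×10¹⁶ = 8.712 kg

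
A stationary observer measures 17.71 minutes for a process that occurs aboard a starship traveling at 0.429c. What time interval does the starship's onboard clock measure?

Dilated time Δt = 17.71 minutes
γ = 1/√(1 - 0.429²) = 1.107
Δt₀ = Δt/γ = 17.71/1.107 = 16.00 minutes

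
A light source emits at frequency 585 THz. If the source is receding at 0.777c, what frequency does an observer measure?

β = v/c = 0.777
(1-β)/(1+β) = 0.223/1.777 = 0.12549
Doppler factor = √(0.12549) = 0.3542
f_obs = 585 × 0.3542 = 207.2 THz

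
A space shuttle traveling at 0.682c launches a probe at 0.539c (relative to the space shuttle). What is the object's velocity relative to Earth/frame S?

u = (u' + v)/(1 + u'v/c²)
Numerator: 0.539 + 0.682 = 1.221
Denominator: 1 + 0.367598 = 1.367598
u = 1.221/1.367598 = 0.8928c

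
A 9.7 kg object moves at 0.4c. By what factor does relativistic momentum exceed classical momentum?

p_rel = γmv, p_class = mv
Ratio = γ = 1/√(1 - 0.4²) = 1.091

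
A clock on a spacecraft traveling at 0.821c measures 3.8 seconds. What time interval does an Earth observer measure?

Proper time Δt₀ = 3.8 seconds
γ = 1/√(1 - 0.821²) = 1.7515
Δt = γΔt₀ = 1.7515 × 3.8 = 6.656 seconds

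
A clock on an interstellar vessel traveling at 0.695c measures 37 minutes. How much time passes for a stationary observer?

Proper time Δt₀ = 37 minutes
γ = 1/√(1 - 0.695²) = 1.3908
Δt = γΔt₀ = 1.3908 × 37 = 51.46 minutes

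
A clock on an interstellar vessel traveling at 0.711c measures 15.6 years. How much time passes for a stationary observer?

Proper time Δt₀ = 15.6 years
γ = 1/√(1 - 0.711²) = 1.422
Δt = γΔt₀ = 1.422 × 15.6 = 22.18 years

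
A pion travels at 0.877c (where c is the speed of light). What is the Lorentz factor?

v/c = 0.877, so (v/c)² = 0.769129
1 - (v/c)² = 0.230871
γ = 1/√(0.230871) = 2.081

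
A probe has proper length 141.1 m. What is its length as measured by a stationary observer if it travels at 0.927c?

Proper length L₀ = 141.1 m
γ = 1/√(1 - 0.927²) = 2.6662
L = L₀/γ = 141.1/2.6662 = 52.92 m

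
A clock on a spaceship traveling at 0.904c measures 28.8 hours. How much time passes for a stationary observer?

Proper time Δt₀ = 28.8 hours
γ = 1/√(1 - 0.904²) = 2.339
Δt = γΔt₀ = 2.339 × 28.8 = 67.36 hours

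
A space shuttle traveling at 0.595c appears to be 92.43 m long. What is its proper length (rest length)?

Contracted length L = 92.43 m
γ = 1/√(1 - 0.595²) = 1.244
L₀ = γL = 1.244 × 92.43 = 115.0 m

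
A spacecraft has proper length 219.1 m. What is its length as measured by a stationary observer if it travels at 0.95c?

Proper length L₀ = 219.1 m
γ = 1/√(1 - 0.95²) = 3.2026
L = L₀/γ = 219.1/3.2026 = 68.41 m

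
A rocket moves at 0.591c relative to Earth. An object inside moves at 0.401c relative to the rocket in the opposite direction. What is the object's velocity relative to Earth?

Object's velocity in rocket frame is u' = -0.401c
u = (u' + v)/(1 + u'v/c²) = (v - 0.401)/(1 - 0.401·v/c²)
Numerator: 0.591 - 0.401 = 0.19
Denominator: 1 - 0.236991 = 0.763009
u = 0.19/0.763009 = 0.2490c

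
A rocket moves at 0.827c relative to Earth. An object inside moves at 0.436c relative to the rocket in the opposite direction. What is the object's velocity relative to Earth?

Object's velocity in rocket frame is u' = -0.436c
u = (u' + v)/(1 + u'v/c²) = (v - 0.436)/(1 - 0.436·v/c²)
Numerator: 0.827 - 0.436 = 0.391
Denominator: 1 - 0.360572 = 0.639428
u = 0.391/0.639428 = 0.6115c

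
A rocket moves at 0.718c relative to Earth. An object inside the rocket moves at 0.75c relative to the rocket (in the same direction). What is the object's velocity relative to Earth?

u = (u' + v)/(1 + u'v/c²)
Numerator: 0.75 + 0.718 = 1.468
Denominator: 1 + 0.5385 = 1.5385
u = 1.468/1.5385 = 0.9542c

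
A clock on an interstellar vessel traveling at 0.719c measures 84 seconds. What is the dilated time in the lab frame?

Proper time Δt₀ = 84 seconds
γ = 1/√(1 - 0.719²) = 1.439
Δt = γΔt₀ = 1.439 × 84 = 120.9 seconds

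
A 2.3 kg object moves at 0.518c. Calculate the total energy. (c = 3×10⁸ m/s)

γ = 1/√(1 - 0.518²) = 1.169
mc² = 2.3 × (3×10⁸)² = 2.070×10¹⁷ J
E = γmc² = 1.169 × 2.070×10¹⁷ = 2.420×10¹⁷ J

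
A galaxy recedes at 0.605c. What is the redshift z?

β = 0.605
(1+β)/(1-β) = 1.605/0.395 = 4.063
√(4.063) = 2.016
z = 2.016 - 1 = 1.016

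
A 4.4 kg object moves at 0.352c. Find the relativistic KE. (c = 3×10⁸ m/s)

γ = 1/√(1 - 0.352²) = 1.06838
γ - 1 = 0.06838
KE = (γ-1)mc² = 0.06838 × 4.4 × (3×10⁸)² = 2.708×10¹⁶ J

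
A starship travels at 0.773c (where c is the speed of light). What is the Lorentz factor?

v/c = 0.773, so (v/c)² = 0.597529
1 - (v/c)² = 0.402471
γ = 1/√(0.402471) = 1.576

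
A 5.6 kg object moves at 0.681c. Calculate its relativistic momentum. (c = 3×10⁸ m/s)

γ = 1/√(1 - 0.681²) = 1.3656
v = 0.681 × 3×10⁸ = 2.043×10⁸ m/s
p = γmv = 1.3656 × 5.6 × 2.043×10⁸ = 1.562×10⁹ kg·m/s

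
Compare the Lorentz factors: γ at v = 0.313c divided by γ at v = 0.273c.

γ₁ = 1/√(1 - 0.313²) = 1.053
γ₂ = 1/√(1 - 0.273²) = 1.039
γ₁/γ₂ = 1.053/1.039 = 1.013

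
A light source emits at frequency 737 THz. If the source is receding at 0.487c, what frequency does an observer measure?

β = v/c = 0.487
(1-β)/(1+β) = 0.513/1.487 = 0.3450
Doppler factor = √(0.3450) = 0.5874
f_obs = 737 × 0.5874 = 432.9 THz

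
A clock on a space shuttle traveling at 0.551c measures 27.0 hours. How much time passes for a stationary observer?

Proper time Δt₀ = 27.0 hours
γ = 1/√(1 - 0.551²) = 1.198
Δt = γΔt₀ = 1.198 × 27.0 = 32.35 hours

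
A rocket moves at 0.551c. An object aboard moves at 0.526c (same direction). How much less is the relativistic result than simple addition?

Classical: u' + v = 0.526 + 0.551 = 1.077c
Relativistic: u = (0.526 + 0.551)/(1 + 0.289826) = 1.077/1.289826 = 0.8350c
Difference: 1.077 - 0.8350 = 0.2420c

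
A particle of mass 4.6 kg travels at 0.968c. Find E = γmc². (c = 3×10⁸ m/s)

γ = 1/√(1 - 0.968²) = 3.985
mc² = 4.6 × (3×10⁸)² = 4.140×10¹⁷ J
E = γmc² = 3.985 × 4.140×10¹⁷ = 1.650×10¹⁸ J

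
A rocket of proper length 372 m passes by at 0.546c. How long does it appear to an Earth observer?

Proper length L₀ = 372 m
γ = 1/√(1 - 0.546²) = 1.1936
L = L₀/γ = 372/1.1936 = 311.7 m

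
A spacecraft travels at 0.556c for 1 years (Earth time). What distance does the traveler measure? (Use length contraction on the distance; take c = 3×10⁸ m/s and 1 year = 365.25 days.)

Earth distance: d = v × t = 0.556c × 1 yr = 5.2638×10¹⁵ m
γ = 1.2031
d' = d/γ = 5.2638×10¹⁵/1.2031 = 4.375×10¹⁵ m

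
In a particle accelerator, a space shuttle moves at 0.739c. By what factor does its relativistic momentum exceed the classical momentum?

p_rel = γmv, p_class = mv
Ratio = γ = 1/√(1 - 0.739²)
= 1/√(0.453879) = 1.484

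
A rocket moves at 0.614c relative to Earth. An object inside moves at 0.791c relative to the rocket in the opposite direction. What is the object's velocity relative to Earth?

Object's velocity in rocket frame is u' = -0.791c
u = (u' + v)/(1 + u'v/c²) = (v - 0.791)/(1 - 0.791·v/c²)
Numerator: 0.614 - 0.791 = -0.177
Denominator: 1 - 0.485674 = 0.514326
u = -0.177/0.514326 = -0.3441c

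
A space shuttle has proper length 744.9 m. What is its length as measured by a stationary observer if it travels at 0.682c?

Proper length L₀ = 744.9 m
γ = 1/√(1 - 0.682²) = 1.3673
L = L₀/γ = 744.9/1.3673 = 544.8 m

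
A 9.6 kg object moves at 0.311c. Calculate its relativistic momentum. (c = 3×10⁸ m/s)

γ = 1/√(1 - 0.311²) = 1.0522
v = 0.311 × 3×10⁸ = 9.330×10⁷ m/s
p = γmv = 1.0522 × 9.6 × 9.330×10⁷ = 9.424×10⁸ kg·m/s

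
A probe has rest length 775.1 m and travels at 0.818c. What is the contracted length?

Proper length L₀ = 775.1 m
γ = 1/√(1 - 0.818²) = 1.73847
L = L₀/γ = 775.1/1.73847 = 445.9 m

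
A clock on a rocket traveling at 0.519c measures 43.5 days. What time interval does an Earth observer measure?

Proper time Δt₀ = 43.5 days
γ = 1/√(1 - 0.519²) = 1.1699
Δt = γΔt₀ = 1.1699 × 43.5 = 50.89 days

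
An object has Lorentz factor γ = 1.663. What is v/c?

From γ = 1/√(1 - v²/c²):
1/γ² = 1/1.663² = 0.3616
v²/c² = 1 - 0.3616 = 0.6384
v/c = √(0.6384) = 0.7990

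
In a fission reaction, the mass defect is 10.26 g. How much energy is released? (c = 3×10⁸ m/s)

Convert mass defect: Δm = 10.26 g = 0.01026 kg
E = Δm·c² = 0.01026 × (3×10⁸)²
= 0.01026 × 9×10¹⁶ = 9.234×10¹⁴ J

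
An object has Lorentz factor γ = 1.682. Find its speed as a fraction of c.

From γ = 1/√(1 - v²/c²):
1/γ² = 1/1.682² = 0.3535
v²/c² = 1 - 0.3535 = 0.6465
v/c = √(0.6465) = 0.8041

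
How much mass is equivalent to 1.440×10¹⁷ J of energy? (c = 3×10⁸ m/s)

From E = mc², we get m = E/c²
c² = (3×10⁸)² = 9×10¹⁶ m²/s²
m = 1.440×10¹⁷ / 9×10¹⁶ = 1.600 kg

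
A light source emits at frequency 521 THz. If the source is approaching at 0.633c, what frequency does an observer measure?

β = v/c = 0.633
(1+β)/(1-β) = 1.633/0.367 = 4.4496
Doppler factor = √(4.4496) = 2.109
f_obs = 521 × 2.109 = 1099 THz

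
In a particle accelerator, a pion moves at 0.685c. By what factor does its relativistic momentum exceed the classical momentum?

p_rel = γmv, p_class = mv
Ratio = γ = 1/√(1 - 0.685²)
= 1/√(0.530775) = 1.373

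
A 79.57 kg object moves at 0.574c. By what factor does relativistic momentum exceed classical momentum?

p_rel = γmv, p_class = mv
Ratio = γ = 1/√(1 - 0.574²) = 1.221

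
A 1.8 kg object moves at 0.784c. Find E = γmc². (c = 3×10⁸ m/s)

γ = 1/√(1 - 0.784²) = 1.611
mc² = 1.8 × (3×10⁸)² = 1.620×10¹⁷ J
E = γmc² = 1.611 × 1.620×10¹⁷ = 2.610×10¹⁷ J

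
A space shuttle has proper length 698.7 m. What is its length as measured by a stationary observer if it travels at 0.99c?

Proper length L₀ = 698.7 m
γ = 1/√(1 - 0.99²) = 7.089
L = L₀/γ = 698.7/7.089 = 98.56 m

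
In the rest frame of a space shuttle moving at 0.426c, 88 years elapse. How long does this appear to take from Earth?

Proper time Δt₀ = 88 years
γ = 1/√(1 - 0.426²) = 1.1053
Δt = γΔt₀ = 1.1053 × 88 = 97.27 years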